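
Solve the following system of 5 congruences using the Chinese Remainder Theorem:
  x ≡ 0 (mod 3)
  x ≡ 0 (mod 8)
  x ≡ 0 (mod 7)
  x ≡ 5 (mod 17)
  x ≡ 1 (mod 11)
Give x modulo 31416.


Product of moduli M = 3 · 8 · 7 · 17 · 11 = 31416.
Merge one congruence at a time:
  Start: x ≡ 0 (mod 3).
  Combine with x ≡ 0 (mod 8); new modulus lcm = 24.
    Write x = 0 + 3·t and substitute into x ≡ 0 (mod 8): 3·t ≡ 0 − 0 = 0 (mod 8).
    The inverse of 3 mod 8 is 3 (since 3·3 = 9 = 1·8 + 1), so t ≡ 3·0 = 0 ≡ 0 (mod 8).
    Then x = 0 + 3·0 = 0, valid modulo lcm(3, 8) = 24: x ≡ 0 (mod 24).
  Combine with x ≡ 0 (mod 7); new modulus lcm = 168.
    Write x = 0 + 24·t and substitute into x ≡ 0 (mod 7): 24·t ≡ 0 − 0 = 0 (mod 7).
    Reduce coefficients mod 7: 3·t ≡ 0 (mod 7).
    The inverse of 3 mod 7 is 5 (since 3·5 = 15 = 2·7 + 1), so t ≡ 5·0 = 0 ≡ 0 (mod 7).
    Then x = 0 + 24·0 = 0, valid modulo lcm(24, 7) = 168: x ≡ 0 (mod 168).
  Combine with x ≡ 5 (mod 17); new modulus lcm = 2856.
    Write x = 0 + 168·t and substitute into x ≡ 5 (mod 17): 168·t ≡ 5 − 0 = 5 (mod 17).
    Reduce coefficients mod 17: 15·t ≡ 5 (mod 17).
    The inverse of 15 mod 17 is 8 (since 15·8 = 120 = 7·17 + 1), so t ≡ 8·5 = 40 ≡ 6 (mod 17).
    Then x = 0 + 168·6 = 1008, valid modulo lcm(168, 17) = 2856: x ≡ 1008 (mod 2856).
  Combine with x ≡ 1 (mod 11); new modulus lcm = 31416.
    Write x = 1008 + 2856·t and substitute into x ≡ 1 (mod 11): 2856·t ≡ 1 − 1008 = -1007 (mod 11).
    Reduce coefficients mod 11: 7·t ≡ 5 (mod 11).
    The inverse of 7 mod 11 is 8 (since 7·8 = 56 = 5·11 + 1), so t ≡ 8·5 = 40 ≡ 7 (mod 11).
    Then x = 1008 + 2856·7 = 21000, valid modulo lcm(2856, 11) = 31416: x ≡ 21000 (mod 31416).
Verify against each original: 21000 mod 3 = 0, 21000 mod 8 = 0, 21000 mod 7 = 0, 21000 mod 17 = 5, 21000 mod 11 = 1.

x ≡ 21000 (mod 31416).


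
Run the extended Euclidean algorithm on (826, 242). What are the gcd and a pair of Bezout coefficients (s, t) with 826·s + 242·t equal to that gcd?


Euclidean algorithm on (826, 242) — divide until remainder is 0:
  826 = 3 · 242 + 100
  242 = 2 · 100 + 42
  100 = 2 · 42 + 16
  42 = 2 · 16 + 10
  16 = 1 · 10 + 6
  10 = 1 · 6 + 4
  6 = 1 · 4 + 2
  4 = 2 · 2 + 0
gcd(826, 242) = 2.
Track Bezout coefficients alongside the remainders: start with r₀ = 826 = a·1 + b·0 (s = 1, t = 0) and r₁ = 242 = a·0 + b·1 (s = 0, t = 1); each new remainder r_{k+1} = r_{k-1} − q_k·r_k inherits s_{k+1} = s_{k-1} − q_k·s_k, t_{k+1} = t_{k-1} − q_k·t_k, so r_k = a·s_k + b·t_k at every step:
  q = 3: r = 100, s = 1 − 3·0 = 1, t = 0 − 3·1 = -3  (check: 826·1 + 242·(-3) = 100)
  q = 2: r = 42, s = 0 − 2·1 = -2, t = 1 − 2·(-3) = 7  (check: 826·(-2) + 242·7 = 42)
  q = 2: r = 16, s = 1 − 2·(-2) = 5, t = -3 − 2·7 = -17  (check: 826·5 + 242·(-17) = 16)
  q = 2: r = 10, s = -2 − 2·5 = -12, t = 7 − 2·(-17) = 41  (check: 826·(-12) + 242·41 = 10)
  q = 1: r = 6, s = 5 − 1·(-12) = 17, t = -17 − 1·41 = -58  (check: 826·17 + 242·(-58) = 6)
  q = 1: r = 4, s = -12 − 1·17 = -29, t = 41 − 1·(-58) = 99  (check: 826·(-29) + 242·99 = 4)
  q = 1: r = 2, s = 17 − 1·(-29) = 46, t = -58 − 1·99 = -157  (check: 826·46 + 242·(-157) = 2)
The row with r = 2 (the gcd) gives the Bezout coefficients s = 46, t = -157.
Result: 826 · (46) + 242 · (-157) = 2.

gcd(826, 242) = 2; s = 46, t = -157 (check: 826·46 + 242·(-157) = 2).


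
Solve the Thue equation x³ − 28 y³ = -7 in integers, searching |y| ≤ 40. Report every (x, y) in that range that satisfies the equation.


The equation is x³ - 28y³ = -7. For fixed y, x³ = 28·y³ − 7, so a solution requires the RHS to be a perfect cube.
Strategy: iterate y from -40 to 40, compute RHS = 28·y³ − 7, and check whether it is a (positive or negative) perfect cube.
Check small values of y:
  y = 0: RHS = -7 is not a perfect cube.
  y = 1: RHS = 21 is not a perfect cube.
  y = -1: RHS = -35 is not a perfect cube.
  y = 2: RHS = 217 is not a perfect cube.
  y = -2: RHS = -231 is not a perfect cube.
  y = 3: RHS = 749 is not a perfect cube.
  y = -3: RHS = -763 is not a perfect cube.
Continuing the search up to |y| = 40 finds no solutions either.
No (x, y) in the scanned range satisfies the equation.

No integer solutions with |y| ≤ 40.


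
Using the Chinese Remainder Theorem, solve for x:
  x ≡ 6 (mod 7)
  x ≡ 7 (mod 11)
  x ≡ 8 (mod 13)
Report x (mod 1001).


Moduli 7, 11, 13 are pairwise coprime; by CRT there is a unique solution modulo M = 7 · 11 · 13 = 1001.
Solve pairwise, accumulating the modulus:
  Start with x ≡ 6 (mod 7).
  Combine with x ≡ 7 (mod 11): since gcd(7, 11) = 1, we get a unique residue mod 77.
    Write x = 6 + 7·t and substitute into x ≡ 7 (mod 11): 7·t ≡ 7 − 6 = 1 (mod 11).
    The inverse of 7 mod 11 is 8 (since 7·8 = 56 = 5·11 + 1), so t ≡ 8·1 = 8 ≡ 8 (mod 11).
    Then x = 6 + 7·8 = 62, valid modulo lcm(7, 11) = 77: x ≡ 62 (mod 77).
  Combine with x ≡ 8 (mod 13): since gcd(77, 13) = 1, we get a unique residue mod 1001.
    Write x = 62 + 77·t and substitute into x ≡ 8 (mod 13): 77·t ≡ 8 − 62 = -54 (mod 13).
    Reduce coefficients mod 13: 12·t ≡ 11 (mod 13).
    The inverse of 12 mod 13 is 12 (since 12·12 = 144 = 11·13 + 1), so t ≡ 12·11 = 132 ≡ 2 (mod 13).
    Then x = 62 + 77·2 = 216, valid modulo lcm(77, 13) = 1001: x ≡ 216 (mod 1001).
Verify: 216 mod 7 = 6 ✓, 216 mod 11 = 7 ✓, 216 mod 13 = 8 ✓.

x ≡ 216 (mod 1001).


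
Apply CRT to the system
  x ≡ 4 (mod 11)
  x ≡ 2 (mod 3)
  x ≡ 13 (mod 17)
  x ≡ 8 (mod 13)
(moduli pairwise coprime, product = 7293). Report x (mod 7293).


Product of moduli M = 11 · 3 · 17 · 13 = 7293.
Merge one congruence at a time:
  Start: x ≡ 4 (mod 11).
  Combine with x ≡ 2 (mod 3); new modulus lcm = 33.
    Write x = 4 + 11·t and substitute into x ≡ 2 (mod 3): 11·t ≡ 2 − 4 = -2 (mod 3).
    Reduce coefficients mod 3: 2·t ≡ 1 (mod 3).
    The inverse of 2 mod 3 is 2 (since 2·2 = 4 = 1·3 + 1), so t ≡ 2·1 = 2 ≡ 2 (mod 3).
    Then x = 4 + 11·2 = 26, valid modulo lcm(11, 3) = 33: x ≡ 26 (mod 33).
  Combine with x ≡ 13 (mod 17); new modulus lcm = 561.
    Write x = 26 + 33·t and substitute into x ≡ 13 (mod 17): 33·t ≡ 13 − 26 = -13 (mod 17).
    Reduce coefficients mod 17: 16·t ≡ 4 (mod 17).
    The inverse of 16 mod 17 is 16 (since 16·16 = 256 = 15·17 + 1), so t ≡ 16·4 = 64 ≡ 13 (mod 17).
    Then x = 26 + 33·13 = 455, valid modulo lcm(33, 17) = 561: x ≡ 455 (mod 561).
  Combine with x ≡ 8 (mod 13); new modulus lcm = 7293.
    Write x = 455 + 561·t and substitute into x ≡ 8 (mod 13): 561·t ≡ 8 − 455 = -447 (mod 13).
    Reduce coefficients mod 13: 2·t ≡ 8 (mod 13).
    The inverse of 2 mod 13 is 7 (since 2·7 = 14 = 1·13 + 1), so t ≡ 7·8 = 56 ≡ 4 (mod 13).
    Then x = 455 + 561·4 = 2699, valid modulo lcm(561, 13) = 7293: x ≡ 2699 (mod 7293).
Verify against each original: 2699 mod 11 = 4, 2699 mod 3 = 2, 2699 mod 17 = 13, 2699 mod 13 = 8.

x ≡ 2699 (mod 7293).


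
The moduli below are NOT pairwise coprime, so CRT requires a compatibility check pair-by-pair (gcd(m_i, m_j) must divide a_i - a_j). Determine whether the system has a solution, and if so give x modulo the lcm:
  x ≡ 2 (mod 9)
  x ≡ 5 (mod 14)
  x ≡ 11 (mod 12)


Moduli 9, 14, 12 are not pairwise coprime, so CRT works modulo lcm(m_i) when all pairwise compatibility conditions hold.
Pairwise compatibility: gcd(m_i, m_j) must divide a_i - a_j for every pair.
Merge one congruence at a time:
  Start: x ≡ 2 (mod 9).
  Combine with x ≡ 5 (mod 14): gcd(9, 14) = 1; 5 - 2 = 3, which IS divisible by 1, so compatible.
    Write x = 2 + 9·t and substitute into x ≡ 5 (mod 14): 9·t ≡ 5 − 2 = 3 (mod 14).
    The inverse of 9 mod 14 is 11 (since 9·11 = 99 = 7·14 + 1), so t ≡ 11·3 = 33 ≡ 5 (mod 14).
    Then x = 2 + 9·5 = 47, valid modulo lcm(9, 14) = 126: x ≡ 47 (mod 126).
  Combine with x ≡ 11 (mod 12): gcd(126, 12) = 6; 11 - 47 = -36, which IS divisible by 6, so compatible.
    Write x = 47 + 126·t and substitute into x ≡ 11 (mod 12): 126·t ≡ 11 − 47 = -36 (mod 12).
    Divide the congruence (and modulus) by g = 6: 21·t ≡ -6 (mod 2).
    Reduce coefficients mod 2: 1·t ≡ 0 (mod 2).
    So t ≡ 0 (mod 2).
    Then x = 47 + 126·0 = 47, valid modulo lcm(126, 12) = 252: x ≡ 47 (mod 252).
Verify: 47 mod 9 = 2, 47 mod 14 = 5, 47 mod 12 = 11.

x ≡ 47 (mod 252).


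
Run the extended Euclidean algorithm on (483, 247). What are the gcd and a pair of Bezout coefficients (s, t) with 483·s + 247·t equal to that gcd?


Euclidean algorithm on (483, 247) — divide until remainder is 0:
  483 = 1 · 247 + 236
  247 = 1 · 236 + 11
  236 = 21 · 11 + 5
  11 = 2 · 5 + 1
  5 = 5 · 1 + 0
gcd(483, 247) = 1.
Track Bezout coefficients alongside the remainders: start with r₀ = 483 = a·1 + b·0 (s = 1, t = 0) and r₁ = 247 = a·0 + b·1 (s = 0, t = 1); each new remainder r_{k+1} = r_{k-1} − q_k·r_k inherits s_{k+1} = s_{k-1} − q_k·s_k, t_{k+1} = t_{k-1} − q_k·t_k, so r_k = a·s_k + b·t_k at every step:
  q = 1: r = 236, s = 1 − 1·0 = 1, t = 0 − 1·1 = -1  (check: 483·1 + 247·(-1) = 236)
  q = 1: r = 11, s = 0 − 1·1 = -1, t = 1 − 1·(-1) = 2  (check: 483·(-1) + 247·2 = 11)
  q = 21: r = 5, s = 1 − 21·(-1) = 22, t = -1 − 21·2 = -43  (check: 483·22 + 247·(-43) = 5)
  q = 2: r = 1, s = -1 − 2·22 = -45, t = 2 − 2·(-43) = 88  (check: 483·(-45) + 247·88 = 1)
The row with r = 1 (the gcd) gives the Bezout coefficients s = -45, t = 88.
Result: 483 · (-45) + 247 · (88) = 1.

gcd(483, 247) = 1; s = -45, t = 88 (check: 483·(-45) + 247·88 = 1).


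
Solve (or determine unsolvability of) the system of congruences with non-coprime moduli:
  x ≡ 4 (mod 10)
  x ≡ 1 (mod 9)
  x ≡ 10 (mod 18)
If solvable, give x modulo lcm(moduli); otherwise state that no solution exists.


Moduli 10, 9, 18 are not pairwise coprime, so CRT works modulo lcm(m_i) when all pairwise compatibility conditions hold.
Pairwise compatibility: gcd(m_i, m_j) must divide a_i - a_j for every pair.
Merge one congruence at a time:
  Start: x ≡ 4 (mod 10).
  Combine with x ≡ 1 (mod 9): gcd(10, 9) = 1; 1 - 4 = -3, which IS divisible by 1, so compatible.
    Write x = 4 + 10·t and substitute into x ≡ 1 (mod 9): 10·t ≡ 1 − 4 = -3 (mod 9).
    Reduce coefficients mod 9: 1·t ≡ 6 (mod 9).
    So t ≡ 6 (mod 9).
    Then x = 4 + 10·6 = 64, valid modulo lcm(10, 9) = 90: x ≡ 64 (mod 90).
  Combine with x ≡ 10 (mod 18): gcd(90, 18) = 18; 10 - 64 = -54, which IS divisible by 18, so compatible.
    Write x = 64 + 90·t and substitute into x ≡ 10 (mod 18): 90·t ≡ 10 − 64 = -54 (mod 18).
    Divide the congruence (and modulus) by g = 18: 5·t ≡ -3 (mod 1).
    Modulo 1 every t works; take t = 0.
    Then x = 64 + 90·0 = 64, valid modulo lcm(90, 18) = 90: x ≡ 64 (mod 90).
Verify: 64 mod 10 = 4, 64 mod 9 = 1, 64 mod 18 = 10.

x ≡ 64 (mod 90).


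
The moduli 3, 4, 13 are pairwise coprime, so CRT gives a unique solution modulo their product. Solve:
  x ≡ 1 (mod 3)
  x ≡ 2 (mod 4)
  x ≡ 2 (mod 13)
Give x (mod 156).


Moduli 3, 4, 13 are pairwise coprime; by CRT there is a unique solution modulo M = 3 · 4 · 13 = 156.
Solve pairwise, accumulating the modulus:
  Start with x ≡ 1 (mod 3).
  Combine with x ≡ 2 (mod 4): since gcd(3, 4) = 1, we get a unique residue mod 12.
    Write x = 1 + 3·t and substitute into x ≡ 2 (mod 4): 3·t ≡ 2 − 1 = 1 (mod 4).
    The inverse of 3 mod 4 is 3 (since 3·3 = 9 = 2·4 + 1), so t ≡ 3·1 = 3 ≡ 3 (mod 4).
    Then x = 1 + 3·3 = 10, valid modulo lcm(3, 4) = 12: x ≡ 10 (mod 12).
  Combine with x ≡ 2 (mod 13): since gcd(12, 13) = 1, we get a unique residue mod 156.
    Write x = 10 + 12·t and substitute into x ≡ 2 (mod 13): 12·t ≡ 2 − 10 = -8 (mod 13).
    Reduce coefficients mod 13: 12·t ≡ 5 (mod 13).
    The inverse of 12 mod 13 is 12 (since 12·12 = 144 = 11·13 + 1), so t ≡ 12·5 = 60 ≡ 8 (mod 13).
    Then x = 10 + 12·8 = 106, valid modulo lcm(12, 13) = 156: x ≡ 106 (mod 156).
Verify: 106 mod 3 = 1 ✓, 106 mod 4 = 2 ✓, 106 mod 13 = 2 ✓.

x ≡ 106 (mod 156).


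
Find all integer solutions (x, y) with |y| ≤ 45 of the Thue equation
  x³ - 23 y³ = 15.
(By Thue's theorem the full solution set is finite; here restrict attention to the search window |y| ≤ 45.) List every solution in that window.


The equation is x³ - 23y³ = 15. For fixed y, x³ = 23·y³ + 15, so a solution requires the RHS to be a perfect cube.
Strategy: iterate y from -45 to 45, compute RHS = 23·y³ + 15, and check whether it is a (positive or negative) perfect cube.
Check small values of y:
  y = 0: RHS = 15 is not a perfect cube.
  y = 1: RHS = 38 is not a perfect cube.
  y = -1: RHS = -8 = (-2)³ ⇒ x = -2 works.
  y = 2: RHS = 199 is not a perfect cube.
  y = -2: RHS = -169 is not a perfect cube.
  y = 3: RHS = 636 is not a perfect cube.
  y = -3: RHS = -606 is not a perfect cube.
Continuing the search up to |y| = 45 finds no further solutions beyond those listed.
Collected solutions: (-2, -1).

Solutions (with |y| ≤ 45): (-2, -1).


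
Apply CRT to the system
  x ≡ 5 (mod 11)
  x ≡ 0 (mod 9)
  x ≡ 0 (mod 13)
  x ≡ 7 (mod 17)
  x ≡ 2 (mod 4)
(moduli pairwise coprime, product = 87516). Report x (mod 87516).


Product of moduli M = 11 · 9 · 13 · 17 · 4 = 87516.
Merge one congruence at a time:
  Start: x ≡ 5 (mod 11).
  Combine with x ≡ 0 (mod 9); new modulus lcm = 99.
    Write x = 5 + 11·t and substitute into x ≡ 0 (mod 9): 11·t ≡ 0 − 5 = -5 (mod 9).
    Reduce coefficients mod 9: 2·t ≡ 4 (mod 9).
    The inverse of 2 mod 9 is 5 (since 2·5 = 10 = 1·9 + 1), so t ≡ 5·4 = 20 ≡ 2 (mod 9).
    Then x = 5 + 11·2 = 27, valid modulo lcm(11, 9) = 99: x ≡ 27 (mod 99).
  Combine with x ≡ 0 (mod 13); new modulus lcm = 1287.
    Write x = 27 + 99·t and substitute into x ≡ 0 (mod 13): 99·t ≡ 0 − 27 = -27 (mod 13).
    Reduce coefficients mod 13: 8·t ≡ 12 (mod 13).
    The inverse of 8 mod 13 is 5 (since 8·5 = 40 = 3·13 + 1), so t ≡ 5·12 = 60 ≡ 8 (mod 13).
    Then x = 27 + 99·8 = 819, valid modulo lcm(99, 13) = 1287: x ≡ 819 (mod 1287).
  Combine with x ≡ 7 (mod 17); new modulus lcm = 21879.
    Write x = 819 + 1287·t and substitute into x ≡ 7 (mod 17): 1287·t ≡ 7 − 819 = -812 (mod 17).
    Reduce coefficients mod 17: 12·t ≡ 4 (mod 17).
    The inverse of 12 mod 17 is 10 (since 12·10 = 120 = 7·17 + 1), so t ≡ 10·4 = 40 ≡ 6 (mod 17).
    Then x = 819 + 1287·6 = 8541, valid modulo lcm(1287, 17) = 21879: x ≡ 8541 (mod 21879).
  Combine with x ≡ 2 (mod 4); new modulus lcm = 87516.
    Write x = 8541 + 21879·t and substitute into x ≡ 2 (mod 4): 21879·t ≡ 2 − 8541 = -8539 (mod 4).
    Reduce coefficients mod 4: 3·t ≡ 1 (mod 4).
    The inverse of 3 mod 4 is 3 (since 3·3 = 9 = 2·4 + 1), so t ≡ 3·1 = 3 ≡ 3 (mod 4).
    Then x = 8541 + 21879·3 = 74178, valid modulo lcm(21879, 4) = 87516: x ≡ 74178 (mod 87516).
Verify against each original: 74178 mod 11 = 5, 74178 mod 9 = 0, 74178 mod 13 = 0, 74178 mod 17 = 7, 74178 mod 4 = 2.

x ≡ 74178 (mod 87516).


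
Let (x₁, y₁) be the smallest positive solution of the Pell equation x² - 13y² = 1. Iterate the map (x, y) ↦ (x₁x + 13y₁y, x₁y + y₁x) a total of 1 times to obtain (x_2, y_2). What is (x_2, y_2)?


Step 1: Find the fundamental solution (x₁, y₁) of x² - 13y² = 1.
  Expand √13 as a continued fraction. a₀ = ⌊√13⌋ = 3; iterate m_{k+1} = d_k·a_k − m_k, d_{k+1} = (13 − m_{k+1}²)/d_k, a_{k+1} = ⌊(a₀ + m_{k+1})/d_{k+1}⌋ (starting m₀ = 0, d₀ = 1), with convergents p_k = a_k·p_{k-1} + p_{k-2}, q_k = a_k·q_{k-1} + q_{k-2} (p₋₁ = 1, q₋₁ = 0):
  k = 0: a₀ = 3; p₀/q₀ = 3/1; p₀² − 13·q₀² = 9 − 13 = -4.
  k = 1: m = 3, d = 4, a = ⌊(3 + 3)/4⌋ = 1; p/q = (1·3 + 1)/(1·1 + 0) = 4/1; p² − 13·q² = 16 − 13 = 3.
  k = 2: m = 1, d = 3, a = ⌊(3 + 1)/3⌋ = 1; p/q = (1·4 + 3)/(1·1 + 1) = 7/2; p² − 13·q² = 49 − 52 = -3.
  k = 3: m = 2, d = 3, a = ⌊(3 + 2)/3⌋ = 1; p/q = (1·7 + 4)/(1·2 + 1) = 11/3; p² − 13·q² = 121 − 117 = 4.
  k = 4: m = 1, d = 4, a = ⌊(3 + 1)/4⌋ = 1; p/q = (1·11 + 7)/(1·3 + 2) = 18/5; p² − 13·q² = 324 − 325 = -1.
  k = 5: m = 3, d = 1, a = ⌊(3 + 3)/1⌋ = 6; p/q = (6·18 + 11)/(6·5 + 3) = 119/33; p² − 13·q² = 14161 − 14157 = 4.
  k = 6: m = 3, d = 4, a = ⌊(3 + 3)/4⌋ = 1; p/q = (1·119 + 18)/(1·33 + 5) = 137/38; p² − 13·q² = 18769 − 18772 = -3.
  k = 7: m = 1, d = 3, a = ⌊(3 + 1)/3⌋ = 1; p/q = (1·137 + 119)/(1·38 + 33) = 256/71; p² − 13·q² = 65536 − 65533 = 3.
  k = 8: m = 2, d = 3, a = ⌊(3 + 2)/3⌋ = 1; p/q = (1·256 + 137)/(1·71 + 38) = 393/109; p² − 13·q² = 154449 − 154453 = -4.
  k = 9: m = 1, d = 4, a = ⌊(3 + 1)/4⌋ = 1; p/q = (1·393 + 256)/(1·109 + 71) = 649/180; p² − 13·q² = 421201 − 421200 = 1.
  The first convergent with p² − 13·q² = 1 gives the fundamental solution (x₁, y₁) = (649, 180).
Step 2: Apply the recurrence (x_{n+1}, y_{n+1}) = (x₁x_n + 13y₁y_n, x₁y_n + y₁x_n) repeatedly.
  From (x_1, y_1) = (649, 180): x_2 = 649·649 + 13·180·180 = 842401; y_2 = 649·180 + 180·649 = 233640.
Step 3: Verify x_2² - 13·y_2² = 709639444801 - 709639444800 = 1 (should be 1). ✓

(x_1, y_1) = (649, 180); (x_2, y_2) = (842401, 233640).


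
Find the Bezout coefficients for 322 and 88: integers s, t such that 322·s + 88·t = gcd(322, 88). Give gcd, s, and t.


Euclidean algorithm on (322, 88) — divide until remainder is 0:
  322 = 3 · 88 + 58
  88 = 1 · 58 + 30
  58 = 1 · 30 + 28
  30 = 1 · 28 + 2
  28 = 14 · 2 + 0
gcd(322, 88) = 2.
Track Bezout coefficients alongside the remainders: start with r₀ = 322 = a·1 + b·0 (s = 1, t = 0) and r₁ = 88 = a·0 + b·1 (s = 0, t = 1); each new remainder r_{k+1} = r_{k-1} − q_k·r_k inherits s_{k+1} = s_{k-1} − q_k·s_k, t_{k+1} = t_{k-1} − q_k·t_k, so r_k = a·s_k + b·t_k at every step:
  q = 3: r = 58, s = 1 − 3·0 = 1, t = 0 − 3·1 = -3  (check: 322·1 + 88·(-3) = 58)
  q = 1: r = 30, s = 0 − 1·1 = -1, t = 1 − 1·(-3) = 4  (check: 322·(-1) + 88·4 = 30)
  q = 1: r = 28, s = 1 − 1·(-1) = 2, t = -3 − 1·4 = -7  (check: 322·2 + 88·(-7) = 28)
  q = 1: r = 2, s = -1 − 1·2 = -3, t = 4 − 1·(-7) = 11  (check: 322·(-3) + 88·11 = 2)
The row with r = 2 (the gcd) gives the Bezout coefficients s = -3, t = 11.
Result: 322 · (-3) + 88 · (11) = 2.

gcd(322, 88) = 2; s = -3, t = 11 (check: 322·(-3) + 88·11 = 2).


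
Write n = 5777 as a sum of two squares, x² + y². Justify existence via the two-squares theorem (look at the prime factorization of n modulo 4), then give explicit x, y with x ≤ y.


Step 1: Factor n = 5777 = 53 · 109.
Step 2: Check the mod-4 condition on each prime factor: 53 ≡ 1 (mod 4), exponent 1; 109 ≡ 1 (mod 4), exponent 1.
All primes ≡ 3 (mod 4) appear to even exponent (or don't appear), so by the two-squares theorem n IS expressible as a sum of two squares.
Step 3: Build a representation. Here n = 53 · 109 is a product of primes ≡ 1 (mod 4). Each prime p ≡ 1 (mod 4) is itself a sum of two squares; find a² by testing p − a² for a perfect square:
  53: 53 − 1² = 52, 53 − 2² = 49 = 7² ⇒ 53 = 2² + 7².
  109: 109 − 1² = 108, 109 − 2² = 105, 109 − 3² = 100 = 10² ⇒ 109 = 3² + 10².
  Combine using the Brahmagupta–Fibonacci identity (a² + b²)(c² + d²) = (ac − bd)² + (ad + bc)² = (ac + bd)² + (ad − bc)²:
  53 · 109 = 5777: from (2² + 7²)(3² + 10²), take (2·3 − 7·10, 2·10 + 7·3) = (6 − 70, 20 + 21) = (-64, 41); dropping signs (only squares matter) gives (64, 41); check 64² + 41² = 4096 + 1681 = 5777 ✓.
Step 4: Order so x ≤ y and verify: 41² + 64² = 1681 + 4096 = 5777 = n. ✓

n = 5777 = 41² + 64² (one valid representation with x ≤ y).


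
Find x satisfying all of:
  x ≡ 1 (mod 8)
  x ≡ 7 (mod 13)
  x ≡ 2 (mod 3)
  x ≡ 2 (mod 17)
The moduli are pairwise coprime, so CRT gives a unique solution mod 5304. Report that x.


Product of moduli M = 8 · 13 · 3 · 17 = 5304.
Merge one congruence at a time:
  Start: x ≡ 1 (mod 8).
  Combine with x ≡ 7 (mod 13); new modulus lcm = 104.
    Write x = 1 + 8·t and substitute into x ≡ 7 (mod 13): 8·t ≡ 7 − 1 = 6 (mod 13).
    The inverse of 8 mod 13 is 5 (since 8·5 = 40 = 3·13 + 1), so t ≡ 5·6 = 30 ≡ 4 (mod 13).
    Then x = 1 + 8·4 = 33, valid modulo lcm(8, 13) = 104: x ≡ 33 (mod 104).
  Combine with x ≡ 2 (mod 3); new modulus lcm = 312.
    Write x = 33 + 104·t and substitute into x ≡ 2 (mod 3): 104·t ≡ 2 − 33 = -31 (mod 3).
    Reduce coefficients mod 3: 2·t ≡ 2 (mod 3).
    The inverse of 2 mod 3 is 2 (since 2·2 = 4 = 1·3 + 1), so t ≡ 2·2 = 4 ≡ 1 (mod 3).
    Then x = 33 + 104·1 = 137, valid modulo lcm(104, 3) = 312: x ≡ 137 (mod 312).
  Combine with x ≡ 2 (mod 17); new modulus lcm = 5304.
    Write x = 137 + 312·t and substitute into x ≡ 2 (mod 17): 312·t ≡ 2 − 137 = -135 (mod 17).
    Reduce coefficients mod 17: 6·t ≡ 1 (mod 17).
    The inverse of 6 mod 17 is 3 (since 6·3 = 18 = 1·17 + 1), so t ≡ 3·1 = 3 ≡ 3 (mod 17).
    Then x = 137 + 312·3 = 1073, valid modulo lcm(312, 17) = 5304: x ≡ 1073 (mod 5304).
Verify against each original: 1073 mod 8 = 1, 1073 mod 13 = 7, 1073 mod 3 = 2, 1073 mod 17 = 2.

x ≡ 1073 (mod 5304).


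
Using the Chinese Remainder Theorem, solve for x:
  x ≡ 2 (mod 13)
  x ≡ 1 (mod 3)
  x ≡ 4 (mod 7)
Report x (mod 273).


Moduli 13, 3, 7 are pairwise coprime; by CRT there is a unique solution modulo M = 13 · 3 · 7 = 273.
Solve pairwise, accumulating the modulus:
  Start with x ≡ 2 (mod 13).
  Combine with x ≡ 1 (mod 3): since gcd(13, 3) = 1, we get a unique residue mod 39.
    Write x = 2 + 13·t and substitute into x ≡ 1 (mod 3): 13·t ≡ 1 − 2 = -1 (mod 3).
    Reduce coefficients mod 3: 1·t ≡ 2 (mod 3).
    So t ≡ 2 (mod 3).
    Then x = 2 + 13·2 = 28, valid modulo lcm(13, 3) = 39: x ≡ 28 (mod 39).
  Combine with x ≡ 4 (mod 7): since gcd(39, 7) = 1, we get a unique residue mod 273.
    Write x = 28 + 39·t and substitute into x ≡ 4 (mod 7): 39·t ≡ 4 − 28 = -24 (mod 7).
    Reduce coefficients mod 7: 4·t ≡ 4 (mod 7).
    The inverse of 4 mod 7 is 2 (since 4·2 = 8 = 1·7 + 1), so t ≡ 2·4 = 8 ≡ 1 (mod 7).
    Then x = 28 + 39·1 = 67, valid modulo lcm(39, 7) = 273: x ≡ 67 (mod 273).
Verify: 67 mod 13 = 2 ✓, 67 mod 3 = 1 ✓, 67 mod 7 = 4 ✓.

x ≡ 67 (mod 273).


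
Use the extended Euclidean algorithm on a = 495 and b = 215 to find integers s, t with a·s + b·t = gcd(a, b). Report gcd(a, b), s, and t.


Euclidean algorithm on (495, 215) — divide until remainder is 0:
  495 = 2 · 215 + 65
  215 = 3 · 65 + 20
  65 = 3 · 20 + 5
  20 = 4 · 5 + 0
gcd(495, 215) = 5.
Track Bezout coefficients alongside the remainders: start with r₀ = 495 = a·1 + b·0 (s = 1, t = 0) and r₁ = 215 = a·0 + b·1 (s = 0, t = 1); each new remainder r_{k+1} = r_{k-1} − q_k·r_k inherits s_{k+1} = s_{k-1} − q_k·s_k, t_{k+1} = t_{k-1} − q_k·t_k, so r_k = a·s_k + b·t_k at every step:
  q = 2: r = 65, s = 1 − 2·0 = 1, t = 0 − 2·1 = -2  (check: 495·1 + 215·(-2) = 65)
  q = 3: r = 20, s = 0 − 3·1 = -3, t = 1 − 3·(-2) = 7  (check: 495·(-3) + 215·7 = 20)
  q = 3: r = 5, s = 1 − 3·(-3) = 10, t = -2 − 3·7 = -23  (check: 495·10 + 215·(-23) = 5)
The row with r = 5 (the gcd) gives the Bezout coefficients s = 10, t = -23.
Result: 495 · (10) + 215 · (-23) = 5.

gcd(495, 215) = 5; s = 10, t = -23 (check: 495·10 + 215·(-23) = 5).


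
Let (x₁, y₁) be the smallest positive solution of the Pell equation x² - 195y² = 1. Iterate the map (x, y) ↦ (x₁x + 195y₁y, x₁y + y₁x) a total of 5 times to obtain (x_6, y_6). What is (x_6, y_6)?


Step 1: Find the fundamental solution (x₁, y₁) of x² - 195y² = 1.
  Expand √195 as a continued fraction. a₀ = ⌊√195⌋ = 13; iterate m_{k+1} = d_k·a_k − m_k, d_{k+1} = (195 − m_{k+1}²)/d_k, a_{k+1} = ⌊(a₀ + m_{k+1})/d_{k+1}⌋ (starting m₀ = 0, d₀ = 1), with convergents p_k = a_k·p_{k-1} + p_{k-2}, q_k = a_k·q_{k-1} + q_{k-2} (p₋₁ = 1, q₋₁ = 0):
  k = 0: a₀ = 13; p₀/q₀ = 13/1; p₀² − 195·q₀² = 169 − 195 = -26.
  k = 1: m = 13, d = 26, a = ⌊(13 + 13)/26⌋ = 1; p/q = (1·13 + 1)/(1·1 + 0) = 14/1; p² − 195·q² = 196 − 195 = 1.
  The first convergent with p² − 195·q² = 1 gives the fundamental solution (x₁, y₁) = (14, 1).
Step 2: Apply the recurrence (x_{n+1}, y_{n+1}) = (x₁x_n + 195y₁y_n, x₁y_n + y₁x_n) repeatedly.
  From (x_1, y_1) = (14, 1): x_2 = 14·14 + 195·1·1 = 391; y_2 = 14·1 + 1·14 = 28.
  From (x_2, y_2) = (391, 28): x_3 = 14·391 + 195·1·28 = 10934; y_3 = 14·28 + 1·391 = 783.
  From (x_3, y_3) = (10934, 783): x_4 = 14·10934 + 195·1·783 = 305761; y_4 = 14·783 + 1·10934 = 21896.
  From (x_4, y_4) = (305761, 21896): x_5 = 14·305761 + 195·1·21896 = 8550374; y_5 = 14·21896 + 1·305761 = 612305.
  From (x_5, y_5) = (8550374, 612305): x_6 = 14·8550374 + 195·1·612305 = 239104711; y_6 = 14·612305 + 1·8550374 = 17122644.
Step 3: Verify x_6² - 195·y_6² = 57171062822393521 - 57171062822393520 = 1 (should be 1). ✓

(x_1, y_1) = (14, 1); (x_6, y_6) = (239104711, 17122644).


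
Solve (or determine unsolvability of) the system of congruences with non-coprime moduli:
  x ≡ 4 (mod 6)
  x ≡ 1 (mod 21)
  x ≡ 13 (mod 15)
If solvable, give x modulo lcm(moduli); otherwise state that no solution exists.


Moduli 6, 21, 15 are not pairwise coprime, so CRT works modulo lcm(m_i) when all pairwise compatibility conditions hold.
Pairwise compatibility: gcd(m_i, m_j) must divide a_i - a_j for every pair.
Merge one congruence at a time:
  Start: x ≡ 4 (mod 6).
  Combine with x ≡ 1 (mod 21): gcd(6, 21) = 3; 1 - 4 = -3, which IS divisible by 3, so compatible.
    Write x = 4 + 6·t and substitute into x ≡ 1 (mod 21): 6·t ≡ 1 − 4 = -3 (mod 21).
    Divide the congruence (and modulus) by g = 3: 2·t ≡ -1 (mod 7).
    Reduce coefficients mod 7: 2·t ≡ 6 (mod 7).
    The inverse of 2 mod 7 is 4 (since 2·4 = 8 = 1·7 + 1), so t ≡ 4·6 = 24 ≡ 3 (mod 7).
    Then x = 4 + 6·3 = 22, valid modulo lcm(6, 21) = 42: x ≡ 22 (mod 42).
  Combine with x ≡ 13 (mod 15): gcd(42, 15) = 3; 13 - 22 = -9, which IS divisible by 3, so compatible.
    Write x = 22 + 42·t and substitute into x ≡ 13 (mod 15): 42·t ≡ 13 − 22 = -9 (mod 15).
    Divide the congruence (and modulus) by g = 3: 14·t ≡ -3 (mod 5).
    Reduce coefficients mod 5: 4·t ≡ 2 (mod 5).
    The inverse of 4 mod 5 is 4 (since 4·4 = 16 = 3·5 + 1), so t ≡ 4·2 = 8 ≡ 3 (mod 5).
    Then x = 22 + 42·3 = 148, valid modulo lcm(42, 15) = 210: x ≡ 148 (mod 210).
Verify: 148 mod 6 = 4, 148 mod 21 = 1, 148 mod 15 = 13.

x ≡ 148 (mod 210).


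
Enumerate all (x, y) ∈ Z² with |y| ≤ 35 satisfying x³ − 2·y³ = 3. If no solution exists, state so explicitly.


The equation is x³ - 2y³ = 3. For fixed y, x³ = 2·y³ + 3, so a solution requires the RHS to be a perfect cube.
Strategy: iterate y from -35 to 35, compute RHS = 2·y³ + 3, and check whether it is a (positive or negative) perfect cube.
Check small values of y:
  y = 0: RHS = 3 is not a perfect cube.
  y = 1: RHS = 5 is not a perfect cube.
  y = -1: RHS = 1 = (1)³ ⇒ x = 1 works.
  y = 2: RHS = 19 is not a perfect cube.
  y = -2: RHS = -13 is not a perfect cube.
  y = 3: RHS = 57 is not a perfect cube.
  y = -3: RHS = -51 is not a perfect cube.
Continuing, at y = -4: RHS = -125 = (-5)³ ⇒ x = -5 works.
Searching the remaining y in |y| ≤ 35 finds no further solutions.
Collected solutions: (1, -1), (-5, -4).

Solutions (with |y| ≤ 35): (1, -1), (-5, -4).


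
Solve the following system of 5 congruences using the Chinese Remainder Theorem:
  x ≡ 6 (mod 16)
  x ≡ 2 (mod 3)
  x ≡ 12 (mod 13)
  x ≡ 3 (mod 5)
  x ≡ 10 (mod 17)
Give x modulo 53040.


Product of moduli M = 16 · 3 · 13 · 5 · 17 = 53040.
Merge one congruence at a time:
  Start: x ≡ 6 (mod 16).
  Combine with x ≡ 2 (mod 3); new modulus lcm = 48.
    Write x = 6 + 16·t and substitute into x ≡ 2 (mod 3): 16·t ≡ 2 − 6 = -4 (mod 3).
    Reduce coefficients mod 3: 1·t ≡ 2 (mod 3).
    So t ≡ 2 (mod 3).
    Then x = 6 + 16·2 = 38, valid modulo lcm(16, 3) = 48: x ≡ 38 (mod 48).
  Combine with x ≡ 12 (mod 13); new modulus lcm = 624.
    Write x = 38 + 48·t and substitute into x ≡ 12 (mod 13): 48·t ≡ 12 − 38 = -26 (mod 13).
    Reduce coefficients mod 13: 9·t ≡ 0 (mod 13).
    The inverse of 9 mod 13 is 3 (since 9·3 = 27 = 2·13 + 1), so t ≡ 3·0 = 0 ≡ 0 (mod 13).
    Then x = 38 + 48·0 = 38, valid modulo lcm(48, 13) = 624: x ≡ 38 (mod 624).
  Combine with x ≡ 3 (mod 5); new modulus lcm = 3120.
    Write x = 38 + 624·t and substitute into x ≡ 3 (mod 5): 624·t ≡ 3 − 38 = -35 (mod 5).
    Reduce coefficients mod 5: 4·t ≡ 0 (mod 5).
    The inverse of 4 mod 5 is 4 (since 4·4 = 16 = 3·5 + 1), so t ≡ 4·0 = 0 ≡ 0 (mod 5).
    Then x = 38 + 624·0 = 38, valid modulo lcm(624, 5) = 3120: x ≡ 38 (mod 3120).
  Combine with x ≡ 10 (mod 17); new modulus lcm = 53040.
    Write x = 38 + 3120·t and substitute into x ≡ 10 (mod 17): 3120·t ≡ 10 − 38 = -28 (mod 17).
    Reduce coefficients mod 17: 9·t ≡ 6 (mod 17).
    The inverse of 9 mod 17 is 2 (since 9·2 = 18 = 1·17 + 1), so t ≡ 2·6 = 12 ≡ 12 (mod 17).
    Then x = 38 + 3120·12 = 37478, valid modulo lcm(3120, 17) = 53040: x ≡ 37478 (mod 53040).
Verify against each original: 37478 mod 16 = 6, 37478 mod 3 = 2, 37478 mod 13 = 12, 37478 mod 5 = 3, 37478 mod 17 = 10.

x ≡ 37478 (mod 53040).


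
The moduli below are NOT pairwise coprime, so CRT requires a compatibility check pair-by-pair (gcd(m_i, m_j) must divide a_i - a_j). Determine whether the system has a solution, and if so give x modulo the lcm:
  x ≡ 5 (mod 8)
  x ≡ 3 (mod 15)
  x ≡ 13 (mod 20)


Moduli 8, 15, 20 are not pairwise coprime, so CRT works modulo lcm(m_i) when all pairwise compatibility conditions hold.
Pairwise compatibility: gcd(m_i, m_j) must divide a_i - a_j for every pair.
Merge one congruence at a time:
  Start: x ≡ 5 (mod 8).
  Combine with x ≡ 3 (mod 15): gcd(8, 15) = 1; 3 - 5 = -2, which IS divisible by 1, so compatible.
    Write x = 5 + 8·t and substitute into x ≡ 3 (mod 15): 8·t ≡ 3 − 5 = -2 (mod 15).
    Reduce coefficients mod 15: 8·t ≡ 13 (mod 15).
    The inverse of 8 mod 15 is 2 (since 8·2 = 16 = 1·15 + 1), so t ≡ 2·13 = 26 ≡ 11 (mod 15).
    Then x = 5 + 8·11 = 93, valid modulo lcm(8, 15) = 120: x ≡ 93 (mod 120).
  Combine with x ≡ 13 (mod 20): gcd(120, 20) = 20; 13 - 93 = -80, which IS divisible by 20, so compatible.
    Write x = 93 + 120·t and substitute into x ≡ 13 (mod 20): 120·t ≡ 13 − 93 = -80 (mod 20).
    Divide the congruence (and modulus) by g = 20: 6·t ≡ -4 (mod 1).
    Modulo 1 every t works; take t = 0.
    Then x = 93 + 120·0 = 93, valid modulo lcm(120, 20) = 120: x ≡ 93 (mod 120).
Verify: 93 mod 8 = 5, 93 mod 15 = 3, 93 mod 20 = 13.

x ≡ 93 (mod 120).


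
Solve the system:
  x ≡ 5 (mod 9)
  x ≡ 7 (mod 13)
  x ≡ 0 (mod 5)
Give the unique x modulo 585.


Moduli 9, 13, 5 are pairwise coprime; by CRT there is a unique solution modulo M = 9 · 13 · 5 = 585.
Solve pairwise, accumulating the modulus:
  Start with x ≡ 5 (mod 9).
  Combine with x ≡ 7 (mod 13): since gcd(9, 13) = 1, we get a unique residue mod 117.
    Write x = 5 + 9·t and substitute into x ≡ 7 (mod 13): 9·t ≡ 7 − 5 = 2 (mod 13).
    The inverse of 9 mod 13 is 3 (since 9·3 = 27 = 2·13 + 1), so t ≡ 3·2 = 6 ≡ 6 (mod 13).
    Then x = 5 + 9·6 = 59, valid modulo lcm(9, 13) = 117: x ≡ 59 (mod 117).
  Combine with x ≡ 0 (mod 5): since gcd(117, 5) = 1, we get a unique residue mod 585.
    Write x = 59 + 117·t and substitute into x ≡ 0 (mod 5): 117·t ≡ 0 − 59 = -59 (mod 5).
    Reduce coefficients mod 5: 2·t ≡ 1 (mod 5).
    The inverse of 2 mod 5 is 3 (since 2·3 = 6 = 1·5 + 1), so t ≡ 3·1 = 3 ≡ 3 (mod 5).
    Then x = 59 + 117·3 = 410, valid modulo lcm(117, 5) = 585: x ≡ 410 (mod 585).
Verify: 410 mod 9 = 5 ✓, 410 mod 13 = 7 ✓, 410 mod 5 = 0 ✓.

x ≡ 410 (mod 585).


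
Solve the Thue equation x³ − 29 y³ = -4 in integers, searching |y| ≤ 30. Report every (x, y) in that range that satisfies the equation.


The equation is x³ - 29y³ = -4. For fixed y, x³ = 29·y³ − 4, so a solution requires the RHS to be a perfect cube.
Strategy: iterate y from -30 to 30, compute RHS = 29·y³ − 4, and check whether it is a (positive or negative) perfect cube.
Check small values of y:
  y = 0: RHS = -4 is not a perfect cube.
  y = 1: RHS = 25 is not a perfect cube.
  y = -1: RHS = -33 is not a perfect cube.
  y = 2: RHS = 228 is not a perfect cube.
  y = -2: RHS = -236 is not a perfect cube.
  y = 3: RHS = 779 is not a perfect cube.
  y = -3: RHS = -787 is not a perfect cube.
Continuing the search up to |y| = 30 finds no solutions either.
No (x, y) in the scanned range satisfies the equation.

No integer solutions with |y| ≤ 30.


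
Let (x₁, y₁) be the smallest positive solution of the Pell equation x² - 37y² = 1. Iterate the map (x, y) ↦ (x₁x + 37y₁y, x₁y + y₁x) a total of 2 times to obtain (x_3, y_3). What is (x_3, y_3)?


Step 1: Find the fundamental solution (x₁, y₁) of x² - 37y² = 1.
  Expand √37 as a continued fraction. a₀ = ⌊√37⌋ = 6; iterate m_{k+1} = d_k·a_k − m_k, d_{k+1} = (37 − m_{k+1}²)/d_k, a_{k+1} = ⌊(a₀ + m_{k+1})/d_{k+1}⌋ (starting m₀ = 0, d₀ = 1), with convergents p_k = a_k·p_{k-1} + p_{k-2}, q_k = a_k·q_{k-1} + q_{k-2} (p₋₁ = 1, q₋₁ = 0):
  k = 0: a₀ = 6; p₀/q₀ = 6/1; p₀² − 37·q₀² = 36 − 37 = -1.
  k = 1: m = 6, d = 1, a = ⌊(6 + 6)/1⌋ = 12; p/q = (12·6 + 1)/(12·1 + 0) = 73/12; p² − 37·q² = 5329 − 5328 = 1.
  The first convergent with p² − 37·q² = 1 gives the fundamental solution (x₁, y₁) = (73, 12).
Step 2: Apply the recurrence (x_{n+1}, y_{n+1}) = (x₁x_n + 37y₁y_n, x₁y_n + y₁x_n) repeatedly.
  From (x_1, y_1) = (73, 12): x_2 = 73·73 + 37·12·12 = 10657; y_2 = 73·12 + 12·73 = 1752.
  From (x_2, y_2) = (10657, 1752): x_3 = 73·10657 + 37·12·1752 = 1555849; y_3 = 73·1752 + 12·10657 = 255780.
Step 3: Verify x_3² - 37·y_3² = 2420666110801 - 2420666110800 = 1 (should be 1). ✓

(x_1, y_1) = (73, 12); (x_3, y_3) = (1555849, 255780).


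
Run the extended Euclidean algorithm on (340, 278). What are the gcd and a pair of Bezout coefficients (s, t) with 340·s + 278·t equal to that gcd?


Euclidean algorithm on (340, 278) — divide until remainder is 0:
  340 = 1 · 278 + 62
  278 = 4 · 62 + 30
  62 = 2 · 30 + 2
  30 = 15 · 2 + 0
gcd(340, 278) = 2.
Track Bezout coefficients alongside the remainders: start with r₀ = 340 = a·1 + b·0 (s = 1, t = 0) and r₁ = 278 = a·0 + b·1 (s = 0, t = 1); each new remainder r_{k+1} = r_{k-1} − q_k·r_k inherits s_{k+1} = s_{k-1} − q_k·s_k, t_{k+1} = t_{k-1} − q_k·t_k, so r_k = a·s_k + b·t_k at every step:
  q = 1: r = 62, s = 1 − 1·0 = 1, t = 0 − 1·1 = -1  (check: 340·1 + 278·(-1) = 62)
  q = 4: r = 30, s = 0 − 4·1 = -4, t = 1 − 4·(-1) = 5  (check: 340·(-4) + 278·5 = 30)
  q = 2: r = 2, s = 1 − 2·(-4) = 9, t = -1 − 2·5 = -11  (check: 340·9 + 278·(-11) = 2)
The row with r = 2 (the gcd) gives the Bezout coefficients s = 9, t = -11.
Result: 340 · (9) + 278 · (-11) = 2.

gcd(340, 278) = 2; s = 9, t = -11 (check: 340·9 + 278·(-11) = 2).


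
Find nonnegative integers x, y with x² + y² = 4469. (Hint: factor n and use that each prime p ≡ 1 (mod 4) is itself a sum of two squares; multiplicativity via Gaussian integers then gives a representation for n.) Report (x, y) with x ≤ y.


Step 1: Factor n = 4469 = 41 · 109.
Step 2: Check the mod-4 condition on each prime factor: 41 ≡ 1 (mod 4), exponent 1; 109 ≡ 1 (mod 4), exponent 1.
All primes ≡ 3 (mod 4) appear to even exponent (or don't appear), so by the two-squares theorem n IS expressible as a sum of two squares.
Step 3: Build a representation. Here n = 41 · 109 is a product of primes ≡ 1 (mod 4). Each prime p ≡ 1 (mod 4) is itself a sum of two squares; find a² by testing p − a² for a perfect square:
  41: 41 − 1² = 40, 41 − 2² = 37, 41 − 3² = 32, 41 − 4² = 25 = 5² ⇒ 41 = 4² + 5².
  109: 109 − 1² = 108, 109 − 2² = 105, 109 − 3² = 100 = 10² ⇒ 109 = 3² + 10².
  Combine using the Brahmagupta–Fibonacci identity (a² + b²)(c² + d²) = (ac − bd)² + (ad + bc)² = (ac + bd)² + (ad − bc)²:
  41 · 109 = 4469: from (4² + 5²)(3² + 10²), take (4·3 − 5·10, 4·10 + 5·3) = (12 − 50, 40 + 15) = (-38, 55); dropping signs (only squares matter) gives (38, 55); check 38² + 55² = 1444 + 3025 = 4469 ✓.
Step 4: Order so x ≤ y and verify: 38² + 55² = 1444 + 3025 = 4469 = n. ✓

n = 4469 = 38² + 55² (one valid representation with x ≤ y).


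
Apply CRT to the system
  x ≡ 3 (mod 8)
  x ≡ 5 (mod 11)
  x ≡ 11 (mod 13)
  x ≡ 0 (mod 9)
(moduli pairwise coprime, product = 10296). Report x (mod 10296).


Product of moduli M = 8 · 11 · 13 · 9 = 10296.
Merge one congruence at a time:
  Start: x ≡ 3 (mod 8).
  Combine with x ≡ 5 (mod 11); new modulus lcm = 88.
    Write x = 3 + 8·t and substitute into x ≡ 5 (mod 11): 8·t ≡ 5 − 3 = 2 (mod 11).
    The inverse of 8 mod 11 is 7 (since 8·7 = 56 = 5·11 + 1), so t ≡ 7·2 = 14 ≡ 3 (mod 11).
    Then x = 3 + 8·3 = 27, valid modulo lcm(8, 11) = 88: x ≡ 27 (mod 88).
  Combine with x ≡ 11 (mod 13); new modulus lcm = 1144.
    Write x = 27 + 88·t and substitute into x ≡ 11 (mod 13): 88·t ≡ 11 − 27 = -16 (mod 13).
    Reduce coefficients mod 13: 10·t ≡ 10 (mod 13).
    The inverse of 10 mod 13 is 4 (since 10·4 = 40 = 3·13 + 1), so t ≡ 4·10 = 40 ≡ 1 (mod 13).
    Then x = 27 + 88·1 = 115, valid modulo lcm(88, 13) = 1144: x ≡ 115 (mod 1144).
  Combine with x ≡ 0 (mod 9); new modulus lcm = 10296.
    Write x = 115 + 1144·t and substitute into x ≡ 0 (mod 9): 1144·t ≡ 0 − 115 = -115 (mod 9).
    Reduce coefficients mod 9: 1·t ≡ 2 (mod 9).
    So t ≡ 2 (mod 9).
    Then x = 115 + 1144·2 = 2403, valid modulo lcm(1144, 9) = 10296: x ≡ 2403 (mod 10296).
Verify against each original: 2403 mod 8 = 3, 2403 mod 11 = 5, 2403 mod 13 = 11, 2403 mod 9 = 0.

x ≡ 2403 (mod 10296).


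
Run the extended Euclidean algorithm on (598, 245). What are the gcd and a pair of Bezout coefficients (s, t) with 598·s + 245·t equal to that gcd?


Euclidean algorithm on (598, 245) — divide until remainder is 0:
  598 = 2 · 245 + 108
  245 = 2 · 108 + 29
  108 = 3 · 29 + 21
  29 = 1 · 21 + 8
  21 = 2 · 8 + 5
  8 = 1 · 5 + 3
  5 = 1 · 3 + 2
  3 = 1 · 2 + 1
  2 = 2 · 1 + 0
gcd(598, 245) = 1.
Track Bezout coefficients alongside the remainders: start with r₀ = 598 = a·1 + b·0 (s = 1, t = 0) and r₁ = 245 = a·0 + b·1 (s = 0, t = 1); each new remainder r_{k+1} = r_{k-1} − q_k·r_k inherits s_{k+1} = s_{k-1} − q_k·s_k, t_{k+1} = t_{k-1} − q_k·t_k, so r_k = a·s_k + b·t_k at every step:
  q = 2: r = 108, s = 1 − 2·0 = 1, t = 0 − 2·1 = -2  (check: 598·1 + 245·(-2) = 108)
  q = 2: r = 29, s = 0 − 2·1 = -2, t = 1 − 2·(-2) = 5  (check: 598·(-2) + 245·5 = 29)
  q = 3: r = 21, s = 1 − 3·(-2) = 7, t = -2 − 3·5 = -17  (check: 598·7 + 245·(-17) = 21)
  q = 1: r = 8, s = -2 − 1·7 = -9, t = 5 − 1·(-17) = 22  (check: 598·(-9) + 245·22 = 8)
  q = 2: r = 5, s = 7 − 2·(-9) = 25, t = -17 − 2·22 = -61  (check: 598·25 + 245·(-61) = 5)
  q = 1: r = 3, s = -9 − 1·25 = -34, t = 22 − 1·(-61) = 83  (check: 598·(-34) + 245·83 = 3)
  q = 1: r = 2, s = 25 − 1·(-34) = 59, t = -61 − 1·83 = -144  (check: 598·59 + 245·(-144) = 2)
  q = 1: r = 1, s = -34 − 1·59 = -93, t = 83 − 1·(-144) = 227  (check: 598·(-93) + 245·227 = 1)
The row with r = 1 (the gcd) gives the Bezout coefficients s = -93, t = 227.
Result: 598 · (-93) + 245 · (227) = 1.

gcd(598, 245) = 1; s = -93, t = 227 (check: 598·(-93) + 245·227 = 1).


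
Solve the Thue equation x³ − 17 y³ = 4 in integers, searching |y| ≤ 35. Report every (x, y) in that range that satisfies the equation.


The equation is x³ - 17y³ = 4. For fixed y, x³ = 17·y³ + 4, so a solution requires the RHS to be a perfect cube.
Strategy: iterate y from -35 to 35, compute RHS = 17·y³ + 4, and check whether it is a (positive or negative) perfect cube.
Check small values of y:
  y = 0: RHS = 4 is not a perfect cube.
  y = 1: RHS = 21 is not a perfect cube.
  y = -1: RHS = -13 is not a perfect cube.
  y = 2: RHS = 140 is not a perfect cube.
  y = -2: RHS = -132 is not a perfect cube.
  y = 3: RHS = 463 is not a perfect cube.
  y = -3: RHS = -455 is not a perfect cube.
Continuing the search up to |y| = 35 finds no solutions either.
No (x, y) in the scanned range satisfies the equation.

No integer solutions with |y| ≤ 35.
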